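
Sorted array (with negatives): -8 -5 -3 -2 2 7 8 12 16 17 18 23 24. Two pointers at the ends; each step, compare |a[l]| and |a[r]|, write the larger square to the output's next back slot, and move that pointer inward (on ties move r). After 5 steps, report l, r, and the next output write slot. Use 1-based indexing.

l=1 r=13: |-8|<=|24| out[13]=576, r--
l=1 r=12: |-8|<=|23| out[12]=529, r--
l=1 r=11: |-8|<=|18| out[11]=324, r--
l=1 r=10: |-8|<=|17| out[10]=289, r--
l=1 r=9: |-8|<=|16| out[9]=256, r--

l=1, r=8, next write slot=8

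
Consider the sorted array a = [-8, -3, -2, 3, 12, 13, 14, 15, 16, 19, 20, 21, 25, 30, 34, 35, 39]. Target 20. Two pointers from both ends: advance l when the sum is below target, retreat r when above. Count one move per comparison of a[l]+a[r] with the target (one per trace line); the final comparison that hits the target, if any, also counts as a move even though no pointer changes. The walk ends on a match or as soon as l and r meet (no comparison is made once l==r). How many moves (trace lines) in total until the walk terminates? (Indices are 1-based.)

16 moves

[1,17] -8+39=31 >20 → r--
[1,16] -8+35=27 >20 → r--
[1,15] -8+34=26 >20 → r--
[1,14] -8+30=22 >20 → r--
[1,13] -8+25=17 <20 → l++
[2,13] -3+25=22 >20 → r--
[2,12] -3+21=18 <20 → l++
[3,12] -2+21=19 <20 → l++
[4,12] 3+21=24 >20 → r--
[4,11] 3+20=23 >20 → r--
[4,10] 3+19=22 >20 → r--
[4,9] 3+16=19 <20 → l++
[5,9] 12+16=28 >20 → r--
[5,8] 12+15=27 >20 → r--
[5,7] 12+14=26 >20 → r--
[5,6] 12+13=25 >20 → r--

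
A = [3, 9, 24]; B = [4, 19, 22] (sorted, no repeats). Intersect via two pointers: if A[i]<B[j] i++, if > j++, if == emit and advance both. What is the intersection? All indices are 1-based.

intersection = []

i=1 j=1: 3<4, i++
i=2 j=1: 9>4, j++
i=2 j=2: 9<19, i++
i=3 j=2: 24>19, j++
i=3 j=3: 24>22, j++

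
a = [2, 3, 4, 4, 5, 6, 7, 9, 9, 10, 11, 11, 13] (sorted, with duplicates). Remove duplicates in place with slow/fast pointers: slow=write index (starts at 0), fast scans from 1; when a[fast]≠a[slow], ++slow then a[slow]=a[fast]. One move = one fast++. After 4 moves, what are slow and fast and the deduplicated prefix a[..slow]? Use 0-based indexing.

(s=0,f=1) a[fast]=3≠a[slow]=2 write a[1]=3 → slow++,fast++
(s=1,f=2) a[fast]=4≠a[slow]=3 write a[2]=4 → slow++,fast++
(s=2,f=3) a[fast]=4=a[slow] dup → fast++
(s=2,f=4) a[fast]=5≠a[slow]=4 write a[3]=5 → slow++,fast++

slow=3, fast=5, prefix=[2, 3, 4, 5]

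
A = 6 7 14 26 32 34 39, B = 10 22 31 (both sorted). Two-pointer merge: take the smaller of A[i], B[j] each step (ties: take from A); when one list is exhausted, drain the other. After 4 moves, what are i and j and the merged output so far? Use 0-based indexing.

i=3, j=1, merged so far=[6, 7, 10, 14]

i=0 j=0: A[i]=6<=B[j]=10 take 6, i++
i=1 j=0: A[i]=7<=B[j]=10 take 7, i++
i=2 j=0: A[i]=14>B[j]=10 take 10, j++
i=2 j=1: A[i]=14<=B[j]=22 take 14, i++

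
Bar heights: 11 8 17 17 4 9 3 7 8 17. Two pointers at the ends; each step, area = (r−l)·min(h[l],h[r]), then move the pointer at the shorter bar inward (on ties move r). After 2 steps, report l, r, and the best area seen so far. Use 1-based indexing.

[1,10] min(11,17)*9=99 best=99 * → l++
[2,10] min(8,17)*8=64 best=99 → l++

l=3, r=10, best area=99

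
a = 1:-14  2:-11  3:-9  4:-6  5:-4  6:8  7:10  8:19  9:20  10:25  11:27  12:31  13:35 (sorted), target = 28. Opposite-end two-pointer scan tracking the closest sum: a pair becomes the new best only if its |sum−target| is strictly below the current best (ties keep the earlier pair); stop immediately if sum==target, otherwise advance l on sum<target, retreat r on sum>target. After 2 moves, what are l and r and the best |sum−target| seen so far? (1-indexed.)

[1,13] -14+35=21 d=7 * → l++
[2,13] -11+35=24 d=4 * → l++

l=3, r=13, best |Δ|=4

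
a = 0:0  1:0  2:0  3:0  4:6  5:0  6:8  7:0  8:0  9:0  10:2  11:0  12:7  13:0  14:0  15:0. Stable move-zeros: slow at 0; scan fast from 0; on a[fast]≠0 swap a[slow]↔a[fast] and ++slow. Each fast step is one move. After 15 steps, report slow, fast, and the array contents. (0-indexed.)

slow=0 fast=0: a[fast]=0, fast++
slow=0 fast=1: a[fast]=0, fast++
slow=0 fast=2: a[fast]=0, fast++
slow=0 fast=3: a[fast]=0, fast++
slow=0 fast=4: a[fast]=6≠0 swap→a[0]=6, slow++,fast++
slow=1 fast=5: a[fast]=0, fast++
slow=1 fast=6: a[fast]=8≠0 swap→a[1]=8, slow++,fast++
slow=2 fast=7: a[fast]=0, fast++
slow=2 fast=8: a[fast]=0, fast++
slow=2 fast=9: a[fast]=0, fast++
slow=2 fast=10: a[fast]=2≠0 swap→a[2]=2, slow++,fast++
slow=3 fast=11: a[fast]=0, fast++
slow=3 fast=12: a[fast]=7≠0 swap→a[3]=7, slow++,fast++
slow=4 fast=13: a[fast]=0, fast++
slow=4 fast=14: a[fast]=0, fast++

slow=4, fast=15, a=[6, 8, 2, 7, 0, 0, 0, 0, 0, 0, 0, 0, 0, 0, 0, 0]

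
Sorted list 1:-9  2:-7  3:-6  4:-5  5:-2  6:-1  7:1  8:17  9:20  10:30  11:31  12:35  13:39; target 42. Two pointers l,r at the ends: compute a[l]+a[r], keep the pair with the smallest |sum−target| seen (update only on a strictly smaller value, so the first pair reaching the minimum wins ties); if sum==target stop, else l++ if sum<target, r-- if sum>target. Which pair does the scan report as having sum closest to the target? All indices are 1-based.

pair (1, 39) with sum 40 (|Δ|=2)

l=1 r=13: -9+39=30 d=12 *, l++
l=2 r=13: -7+39=32 d=10 *, l++
l=3 r=13: -6+39=33 d=9 *, l++
l=4 r=13: -5+39=34 d=8 *, l++
l=5 r=13: -2+39=37 d=5 *, l++
l=6 r=13: -1+39=38 d=4 *, l++
l=7 r=13: 1+39=40 d=2 *, l++
l=8 r=13: 17+39=56 d=14, r--
l=8 r=12: 17+35=52 d=10, r--
l=8 r=11: 17+31=48 d=6, r--
l=8 r=10: 17+30=47 d=5, r--
l=8 r=9: 17+20=37 d=5, l++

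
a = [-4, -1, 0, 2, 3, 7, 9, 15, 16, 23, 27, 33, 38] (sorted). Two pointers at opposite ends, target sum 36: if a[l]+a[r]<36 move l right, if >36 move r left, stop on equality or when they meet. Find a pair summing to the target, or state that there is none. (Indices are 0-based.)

l=0 r=12: -4+38=34 <36, l++
l=1 r=12: -1+38=37 >36, r--
l=1 r=11: -1+33=32 <36, l++
l=2 r=11: 0+33=33 <36, l++
l=3 r=11: 2+33=35 <36, l++
l=4 r=11: 3+33=36, found

(3, 33)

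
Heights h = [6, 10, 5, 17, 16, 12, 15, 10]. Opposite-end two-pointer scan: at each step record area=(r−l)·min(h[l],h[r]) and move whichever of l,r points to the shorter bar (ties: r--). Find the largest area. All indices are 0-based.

max area = 60

[0,7] min(6,10)*7=42 best=42 * → l++
[1,7] min(10,10)*6=60 best=60 * → r--
[1,6] min(10,15)*5=50 best=60 → l++
[2,6] min(5,15)*4=20 best=60 → l++
[3,6] min(17,15)*3=45 best=60 → r--
[3,5] min(17,12)*2=24 best=60 → r--
[3,4] min(17,16)*1=16 best=60 → r--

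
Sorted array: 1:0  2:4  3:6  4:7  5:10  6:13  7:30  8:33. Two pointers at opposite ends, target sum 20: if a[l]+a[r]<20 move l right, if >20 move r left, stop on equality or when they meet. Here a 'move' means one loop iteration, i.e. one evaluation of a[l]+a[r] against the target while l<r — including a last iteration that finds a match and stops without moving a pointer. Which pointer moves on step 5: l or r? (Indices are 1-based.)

l

l=1 r=8: 0+33=33 >20, r--
l=1 r=7: 0+30=30 >20, r--
l=1 r=6: 0+13=13 <20, l++
l=2 r=6: 4+13=17 <20, l++
l=3 r=6: 6+13=19 <20, l++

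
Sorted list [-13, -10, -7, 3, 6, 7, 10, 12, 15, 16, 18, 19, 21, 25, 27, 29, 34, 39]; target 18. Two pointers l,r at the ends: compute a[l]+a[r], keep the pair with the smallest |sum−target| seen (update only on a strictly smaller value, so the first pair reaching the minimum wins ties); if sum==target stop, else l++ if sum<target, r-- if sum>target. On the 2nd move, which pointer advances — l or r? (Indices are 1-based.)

r

l=1 r=18: -13+39=26 d=8 *, r--
l=1 r=17: -13+34=21 d=3 *, r--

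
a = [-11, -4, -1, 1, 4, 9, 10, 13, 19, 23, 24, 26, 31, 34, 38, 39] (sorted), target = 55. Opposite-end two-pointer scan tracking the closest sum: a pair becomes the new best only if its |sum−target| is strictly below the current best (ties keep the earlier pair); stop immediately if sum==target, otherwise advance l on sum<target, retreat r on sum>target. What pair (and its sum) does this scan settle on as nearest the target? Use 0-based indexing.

l=0 r=15: -11+39=28 d=27 *, l++
l=1 r=15: -4+39=35 d=20 *, l++
l=2 r=15: -1+39=38 d=17 *, l++
l=3 r=15: 1+39=40 d=15 *, l++
l=4 r=15: 4+39=43 d=12 *, l++
l=5 r=15: 9+39=48 d=7 *, l++
l=6 r=15: 10+39=49 d=6 *, l++
l=7 r=15: 13+39=52 d=3 *, l++
l=8 r=15: 19+39=58 d=3, r--
l=8 r=14: 19+38=57 d=2 *, r--
l=8 r=13: 19+34=53 d=2, l++
l=9 r=13: 23+34=57 d=2, r--
l=9 r=12: 23+31=54 d=1 *, l++
l=10 r=12: 24+31=55 d=0 *, stop

pair (24, 31) with sum 55 (|Δ|=0)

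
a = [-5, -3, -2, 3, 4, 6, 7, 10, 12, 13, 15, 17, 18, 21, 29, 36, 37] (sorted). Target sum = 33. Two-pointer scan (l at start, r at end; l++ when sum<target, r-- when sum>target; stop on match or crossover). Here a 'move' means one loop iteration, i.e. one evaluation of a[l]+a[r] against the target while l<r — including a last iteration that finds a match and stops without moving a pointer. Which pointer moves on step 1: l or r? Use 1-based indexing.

[1,17] -5+37=32 <33 → l++

l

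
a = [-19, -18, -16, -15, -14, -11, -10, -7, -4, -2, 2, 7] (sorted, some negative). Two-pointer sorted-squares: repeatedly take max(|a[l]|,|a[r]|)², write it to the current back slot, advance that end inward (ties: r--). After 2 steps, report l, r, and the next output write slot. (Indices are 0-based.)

l=0 r=11: |-19|>|7| out[11]=361, l++
l=1 r=11: |-18|>|7| out[10]=324, l++

l=2, r=11, next write slot=9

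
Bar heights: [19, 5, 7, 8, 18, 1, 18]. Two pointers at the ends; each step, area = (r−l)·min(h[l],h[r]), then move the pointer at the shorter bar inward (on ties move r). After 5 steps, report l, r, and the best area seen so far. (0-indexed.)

l=0, r=1, best area=108

l=0 r=6: min(19,18)*6=108 best=108 *, r--
l=0 r=5: min(19,1)*5=5 best=108, r--
l=0 r=4: min(19,18)*4=72 best=108, r--
l=0 r=3: min(19,8)*3=24 best=108, r--
l=0 r=2: min(19,7)*2=14 best=108, r--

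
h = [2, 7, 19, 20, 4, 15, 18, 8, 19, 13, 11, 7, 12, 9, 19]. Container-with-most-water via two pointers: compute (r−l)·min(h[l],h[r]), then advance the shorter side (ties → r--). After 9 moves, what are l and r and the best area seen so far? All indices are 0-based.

l=2, r=7, best area=228

l=0 r=14: min(2,19)*14=28 best=28 *, l++
l=1 r=14: min(7,19)*13=91 best=91 *, l++
l=2 r=14: min(19,19)*12=228 best=228 *, r--
l=2 r=13: min(19,9)*11=99 best=228, r--
l=2 r=12: min(19,12)*10=120 best=228, r--
l=2 r=11: min(19,7)*9=63 best=228, r--
l=2 r=10: min(19,11)*8=88 best=228, r--
l=2 r=9: min(19,13)*7=91 best=228, r--
l=2 r=8: min(19,19)*6=114 best=228, r--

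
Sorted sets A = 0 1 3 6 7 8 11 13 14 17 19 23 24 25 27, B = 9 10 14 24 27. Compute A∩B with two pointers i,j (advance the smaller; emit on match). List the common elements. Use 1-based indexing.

[i=1,j=1] 0<9 → i++
[i=2,j=1] 1<9 → i++
[i=3,j=1] 3<9 → i++
[i=4,j=1] 6<9 → i++
[i=5,j=1] 7<9 → i++
[i=6,j=1] 8<9 → i++
[i=7,j=1] 11>9 → j++
[i=7,j=2] 11>10 → j++
[i=7,j=3] 11<14 → i++
[i=8,j=3] 13<14 → i++
[i=9,j=3] 14==14 emit → i++,j++
[i=10,j=4] 17<24 → i++
[i=11,j=4] 19<24 → i++
[i=12,j=4] 23<24 → i++
[i=13,j=4] 24==24 emit → i++,j++
[i=14,j=5] 25<27 → i++
[i=15,j=5] 27==27 emit → i++,j++

intersection = [14, 24, 27]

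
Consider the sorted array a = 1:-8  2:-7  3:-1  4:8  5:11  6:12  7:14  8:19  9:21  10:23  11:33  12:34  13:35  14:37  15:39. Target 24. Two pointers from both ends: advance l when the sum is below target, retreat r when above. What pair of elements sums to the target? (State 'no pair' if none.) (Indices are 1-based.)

no pair

l=1 r=15: -8+39=31 >24, r--
l=1 r=14: -8+37=29 >24, r--
l=1 r=13: -8+35=27 >24, r--
l=1 r=12: -8+34=26 >24, r--
l=1 r=11: -8+33=25 >24, r--
l=1 r=10: -8+23=15 <24, l++
l=2 r=10: -7+23=16 <24, l++
l=3 r=10: -1+23=22 <24, l++
l=4 r=10: 8+23=31 >24, r--
l=4 r=9: 8+21=29 >24, r--
l=4 r=8: 8+19=27 >24, r--
l=4 r=7: 8+14=22 <24, l++
l=5 r=7: 11+14=25 >24, r--
l=5 r=6: 11+12=23 <24, l++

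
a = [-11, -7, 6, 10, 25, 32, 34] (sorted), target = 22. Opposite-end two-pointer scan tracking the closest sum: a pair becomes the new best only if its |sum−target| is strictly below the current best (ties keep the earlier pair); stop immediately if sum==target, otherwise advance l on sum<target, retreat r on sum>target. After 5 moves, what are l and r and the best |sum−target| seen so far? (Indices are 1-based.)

l=3, r=4, best |Δ|=1

l=1 r=7: -11+34=23 d=1 *, r--
l=1 r=6: -11+32=21 d=1, l++
l=2 r=6: -7+32=25 d=3, r--
l=2 r=5: -7+25=18 d=4, l++
l=3 r=5: 6+25=31 d=9, r--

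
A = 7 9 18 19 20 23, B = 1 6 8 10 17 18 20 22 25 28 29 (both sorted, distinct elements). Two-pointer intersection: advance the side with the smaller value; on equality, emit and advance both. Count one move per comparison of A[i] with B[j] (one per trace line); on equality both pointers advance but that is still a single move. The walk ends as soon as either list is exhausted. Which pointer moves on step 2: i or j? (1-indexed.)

[i=1,j=1] 7>1 → j++
[i=1,j=2] 7>6 → j++

j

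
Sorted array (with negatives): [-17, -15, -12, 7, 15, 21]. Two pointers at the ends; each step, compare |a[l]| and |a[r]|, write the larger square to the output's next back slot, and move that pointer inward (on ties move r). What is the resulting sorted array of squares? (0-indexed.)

l=0 r=5: |-17|<=|21| out[5]=441, r--
l=0 r=4: |-17|>|15| out[4]=289, l++
l=1 r=4: |-15|<=|15| out[3]=225, r--
l=1 r=3: |-15|>|7| out[2]=225, l++
l=2 r=3: |-12|>|7| out[1]=144, l++
l=3 r=3: |7|<=|7| out[0]=49, r--

[49, 144, 225, 225, 289, 441]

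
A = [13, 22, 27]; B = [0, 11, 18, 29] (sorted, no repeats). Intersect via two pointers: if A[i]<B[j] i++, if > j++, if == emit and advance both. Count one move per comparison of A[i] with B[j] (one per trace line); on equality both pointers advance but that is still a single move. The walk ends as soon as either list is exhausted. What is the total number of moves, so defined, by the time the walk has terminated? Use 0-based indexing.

i=0 j=0: 13>0, j++
i=0 j=1: 13>11, j++
i=0 j=2: 13<18, i++
i=1 j=2: 22>18, j++
i=1 j=3: 22<29, i++
i=2 j=3: 27<29, i++

6 moves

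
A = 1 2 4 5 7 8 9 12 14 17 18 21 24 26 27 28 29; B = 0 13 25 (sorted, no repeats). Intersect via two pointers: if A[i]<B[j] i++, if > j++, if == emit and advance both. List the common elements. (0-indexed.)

intersection = []

i=0 j=0: 1>0, j++
i=0 j=1: 1<13, i++
i=1 j=1: 2<13, i++
i=2 j=1: 4<13, i++
i=3 j=1: 5<13, i++
i=4 j=1: 7<13, i++
i=5 j=1: 8<13, i++
i=6 j=1: 9<13, i++
i=7 j=1: 12<13, i++
i=8 j=1: 14>13, j++
i=8 j=2: 14<25, i++
i=9 j=2: 17<25, i++
i=10 j=2: 18<25, i++
i=11 j=2: 21<25, i++
i=12 j=2: 24<25, i++
i=13 j=2: 26>25, j++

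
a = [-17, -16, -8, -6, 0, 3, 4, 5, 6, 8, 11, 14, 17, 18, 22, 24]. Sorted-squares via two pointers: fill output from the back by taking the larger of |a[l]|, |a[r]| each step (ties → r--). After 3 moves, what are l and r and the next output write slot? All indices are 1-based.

l=1 r=16: |-17|<=|24| out[16]=576, r--
l=1 r=15: |-17|<=|22| out[15]=484, r--
l=1 r=14: |-17|<=|18| out[14]=324, r--

l=1, r=13, next write slot=13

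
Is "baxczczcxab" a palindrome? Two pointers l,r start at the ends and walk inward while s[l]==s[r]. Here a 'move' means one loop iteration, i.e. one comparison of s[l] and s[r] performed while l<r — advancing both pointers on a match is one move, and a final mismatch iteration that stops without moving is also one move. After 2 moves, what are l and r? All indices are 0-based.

l=2, r=8

l=0 r=10: 'b'=='b', l++,r--
l=1 r=9: 'a'=='a', l++,r--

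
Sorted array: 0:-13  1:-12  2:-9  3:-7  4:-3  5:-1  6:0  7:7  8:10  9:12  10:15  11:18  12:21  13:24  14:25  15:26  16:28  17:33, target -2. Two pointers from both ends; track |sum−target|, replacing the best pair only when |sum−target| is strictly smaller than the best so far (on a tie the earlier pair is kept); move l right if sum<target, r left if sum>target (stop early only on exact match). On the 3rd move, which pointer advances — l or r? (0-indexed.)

[0,17] -13+33=20 d=22 * → r--
[0,16] -13+28=15 d=17 * → r--
[0,15] -13+26=13 d=15 * → r--

r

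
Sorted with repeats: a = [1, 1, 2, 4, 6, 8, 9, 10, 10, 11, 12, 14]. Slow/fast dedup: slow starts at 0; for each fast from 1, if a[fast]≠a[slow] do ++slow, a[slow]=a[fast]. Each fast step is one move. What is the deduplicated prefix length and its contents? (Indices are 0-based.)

length 10; prefix = [1, 2, 4, 6, 8, 9, 10, 11, 12, 14]

slow=0 fast=1: a[fast]=1=a[slow] dup, fast++
slow=0 fast=2: a[fast]=2≠a[slow]=1 write a[1]=2, slow++,fast++
slow=1 fast=3: a[fast]=4≠a[slow]=2 write a[2]=4, slow++,fast++
slow=2 fast=4: a[fast]=6≠a[slow]=4 write a[3]=6, slow++,fast++
slow=3 fast=5: a[fast]=8≠a[slow]=6 write a[4]=8, slow++,fast++
slow=4 fast=6: a[fast]=9≠a[slow]=8 write a[5]=9, slow++,fast++
slow=5 fast=7: a[fast]=10≠a[slow]=9 write a[6]=10, slow++,fast++
slow=6 fast=8: a[fast]=10=a[slow] dup, fast++
slow=6 fast=9: a[fast]=11≠a[slow]=10 write a[7]=11, slow++,fast++
slow=7 fast=10: a[fast]=12≠a[slow]=11 write a[8]=12, slow++,fast++
slow=8 fast=11: a[fast]=14≠a[slow]=12 write a[9]=14, slow++,fast++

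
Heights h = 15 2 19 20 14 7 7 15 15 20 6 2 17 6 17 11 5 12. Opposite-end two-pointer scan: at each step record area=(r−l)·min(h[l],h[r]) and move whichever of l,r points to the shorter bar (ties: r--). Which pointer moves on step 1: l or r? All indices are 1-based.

l=1 r=18: min(15,12)*17=204 best=204 *, r--

r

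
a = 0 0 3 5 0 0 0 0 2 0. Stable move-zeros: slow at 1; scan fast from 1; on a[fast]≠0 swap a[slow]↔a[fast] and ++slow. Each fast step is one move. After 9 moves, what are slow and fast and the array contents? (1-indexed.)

slow=1 fast=1: a[fast]=0, fast++
slow=1 fast=2: a[fast]=0, fast++
slow=1 fast=3: a[fast]=3≠0 swap→a[1]=3, slow++,fast++
slow=2 fast=4: a[fast]=5≠0 swap→a[2]=5, slow++,fast++
slow=3 fast=5: a[fast]=0, fast++
slow=3 fast=6: a[fast]=0, fast++
slow=3 fast=7: a[fast]=0, fast++
slow=3 fast=8: a[fast]=0, fast++
slow=3 fast=9: a[fast]=2≠0 swap→a[3]=2, slow++,fast++

slow=4, fast=10, a=[3, 5, 2, 0, 0, 0, 0, 0, 0, 0]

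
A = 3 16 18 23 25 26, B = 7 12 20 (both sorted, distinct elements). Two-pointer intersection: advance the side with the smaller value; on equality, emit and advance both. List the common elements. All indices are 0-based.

intersection = []

i=0 j=0: 3<7, i++
i=1 j=0: 16>7, j++
i=1 j=1: 16>12, j++
i=1 j=2: 16<20, i++
i=2 j=2: 18<20, i++
i=3 j=2: 23>20, j++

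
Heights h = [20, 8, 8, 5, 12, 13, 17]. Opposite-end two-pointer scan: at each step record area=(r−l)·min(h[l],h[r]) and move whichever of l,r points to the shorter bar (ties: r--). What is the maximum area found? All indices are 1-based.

max area = 102

l=1 r=7: min(20,17)*6=102 best=102 *, r--
l=1 r=6: min(20,13)*5=65 best=102, r--
l=1 r=5: min(20,12)*4=48 best=102, r--
l=1 r=4: min(20,5)*3=15 best=102, r--
l=1 r=3: min(20,8)*2=16 best=102, r--
l=1 r=2: min(20,8)*1=8 best=102, r--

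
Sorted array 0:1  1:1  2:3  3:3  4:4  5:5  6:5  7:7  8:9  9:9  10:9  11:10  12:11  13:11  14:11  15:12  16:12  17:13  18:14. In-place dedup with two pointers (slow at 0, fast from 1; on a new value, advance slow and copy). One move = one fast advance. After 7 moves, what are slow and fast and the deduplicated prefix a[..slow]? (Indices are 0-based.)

slow=4, fast=8, prefix=[1, 3, 4, 5, 7]

(s=0,f=1) a[fast]=1=a[slow] dup → fast++
(s=0,f=2) a[fast]=3≠a[slow]=1 write a[1]=3 → slow++,fast++
(s=1,f=3) a[fast]=3=a[slow] dup → fast++
(s=1,f=4) a[fast]=4≠a[slow]=3 write a[2]=4 → slow++,fast++
(s=2,f=5) a[fast]=5≠a[slow]=4 write a[3]=5 → slow++,fast++
(s=3,f=6) a[fast]=5=a[slow] dup → fast++
(s=3,f=7) a[fast]=7≠a[slow]=5 write a[4]=7 → slow++,fast++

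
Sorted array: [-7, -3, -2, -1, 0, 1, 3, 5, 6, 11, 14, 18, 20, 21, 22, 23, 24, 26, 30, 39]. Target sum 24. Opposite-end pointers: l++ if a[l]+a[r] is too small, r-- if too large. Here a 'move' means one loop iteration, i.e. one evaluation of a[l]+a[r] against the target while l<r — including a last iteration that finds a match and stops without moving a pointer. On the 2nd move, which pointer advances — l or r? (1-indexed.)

[1,20] -7+39=32 >24 → r--
[1,19] -7+30=23 <24 → l++

l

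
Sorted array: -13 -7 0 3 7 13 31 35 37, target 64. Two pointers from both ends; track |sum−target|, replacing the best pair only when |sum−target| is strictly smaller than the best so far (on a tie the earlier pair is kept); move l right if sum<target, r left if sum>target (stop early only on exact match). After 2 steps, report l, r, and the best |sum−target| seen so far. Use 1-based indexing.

l=3, r=9, best |Δ|=34

l=1 r=9: -13+37=24 d=40 *, l++
l=2 r=9: -7+37=30 d=34 *, l++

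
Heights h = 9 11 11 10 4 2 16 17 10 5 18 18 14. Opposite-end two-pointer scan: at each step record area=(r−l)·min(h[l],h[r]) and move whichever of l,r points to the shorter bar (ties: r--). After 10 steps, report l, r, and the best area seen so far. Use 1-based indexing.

l=10, r=12, best area=121

[1,13] min(9,14)*12=108 best=108 * → l++
[2,13] min(11,14)*11=121 best=121 * → l++
[3,13] min(11,14)*10=110 best=121 → l++
[4,13] min(10,14)*9=90 best=121 → l++
[5,13] min(4,14)*8=32 best=121 → l++
[6,13] min(2,14)*7=14 best=121 → l++
[7,13] min(16,14)*6=84 best=121 → r--
[7,12] min(16,18)*5=80 best=121 → l++
[8,12] min(17,18)*4=68 best=121 → l++
[9,12] min(10,18)*3=30 best=121 → l++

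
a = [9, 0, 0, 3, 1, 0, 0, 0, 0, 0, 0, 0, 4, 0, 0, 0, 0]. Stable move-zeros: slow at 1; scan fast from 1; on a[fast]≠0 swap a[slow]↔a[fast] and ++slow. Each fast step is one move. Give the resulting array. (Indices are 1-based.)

[9, 3, 1, 4, 0, 0, 0, 0, 0, 0, 0, 0, 0, 0, 0, 0, 0]

slow=1 fast=1: a[fast]=9≠0 swap→a[1]=9, slow++,fast++
slow=2 fast=2: a[fast]=0, fast++
slow=2 fast=3: a[fast]=0, fast++
slow=2 fast=4: a[fast]=3≠0 swap→a[2]=3, slow++,fast++
slow=3 fast=5: a[fast]=1≠0 swap→a[3]=1, slow++,fast++
slow=4 fast=6: a[fast]=0, fast++
slow=4 fast=7: a[fast]=0, fast++
slow=4 fast=8: a[fast]=0, fast++
slow=4 fast=9: a[fast]=0, fast++
slow=4 fast=10: a[fast]=0, fast++
slow=4 fast=11: a[fast]=0, fast++
slow=4 fast=12: a[fast]=0, fast++
slow=4 fast=13: a[fast]=4≠0 swap→a[4]=4, slow++,fast++
slow=5 fast=14: a[fast]=0, fast++
slow=5 fast=15: a[fast]=0, fast++
slow=5 fast=16: a[fast]=0, fast++
slow=5 fast=17: a[fast]=0, fast++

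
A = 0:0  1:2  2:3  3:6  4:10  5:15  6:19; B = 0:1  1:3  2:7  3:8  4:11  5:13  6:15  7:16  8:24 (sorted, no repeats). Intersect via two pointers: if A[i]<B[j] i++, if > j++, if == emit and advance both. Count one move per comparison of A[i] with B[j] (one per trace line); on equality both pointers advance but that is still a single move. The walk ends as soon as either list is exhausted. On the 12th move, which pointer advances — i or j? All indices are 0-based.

j

[i=0,j=0] 0<1 → i++
[i=1,j=0] 2>1 → j++
[i=1,j=1] 2<3 → i++
[i=2,j=1] 3==3 emit → i++,j++
[i=3,j=2] 6<7 → i++
[i=4,j=2] 10>7 → j++
[i=4,j=3] 10>8 → j++
[i=4,j=4] 10<11 → i++
[i=5,j=4] 15>11 → j++
[i=5,j=5] 15>13 → j++
[i=5,j=6] 15==15 emit → i++,j++
[i=6,j=7] 19>16 → j++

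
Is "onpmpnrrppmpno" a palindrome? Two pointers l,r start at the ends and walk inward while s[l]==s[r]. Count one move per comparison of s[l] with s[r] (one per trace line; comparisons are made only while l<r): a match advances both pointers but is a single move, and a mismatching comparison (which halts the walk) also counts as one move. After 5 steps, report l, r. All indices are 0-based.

l=5, r=8

l=0 r=13: 'o'=='o', l++,r--
l=1 r=12: 'n'=='n', l++,r--
l=2 r=11: 'p'=='p', l++,r--
l=3 r=10: 'm'=='m', l++,r--
l=4 r=9: 'p'=='p', l++,r--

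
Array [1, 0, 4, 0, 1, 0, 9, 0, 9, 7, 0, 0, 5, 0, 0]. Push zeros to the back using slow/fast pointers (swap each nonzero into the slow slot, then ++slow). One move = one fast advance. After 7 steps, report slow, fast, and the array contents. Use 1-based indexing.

slow=5, fast=8, a=[1, 4, 1, 9, 0, 0, 0, 0, 9, 7, 0, 0, 5, 0, 0]

(s=1,f=1) a[fast]=1≠0 swap→a[1]=1 → slow++,fast++
(s=2,f=2) a[fast]=0 → fast++
(s=2,f=3) a[fast]=4≠0 swap→a[2]=4 → slow++,fast++
(s=3,f=4) a[fast]=0 → fast++
(s=3,f=5) a[fast]=1≠0 swap→a[3]=1 → slow++,fast++
(s=4,f=6) a[fast]=0 → fast++
(s=4,f=7) a[fast]=9≠0 swap→a[4]=9 → slow++,fast++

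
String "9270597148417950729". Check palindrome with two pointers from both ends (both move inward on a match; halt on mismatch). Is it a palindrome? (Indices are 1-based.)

palindrome

[1,19] '9'=='9' → l++,r--
[2,18] '2'=='2' → l++,r--
[3,17] '7'=='7' → l++,r--
[4,16] '0'=='0' → l++,r--
[5,15] '5'=='5' → l++,r--
[6,14] '9'=='9' → l++,r--
[7,13] '7'=='7' → l++,r--
[8,12] '1'=='1' → l++,r--
[9,11] '4'=='4' → l++,r--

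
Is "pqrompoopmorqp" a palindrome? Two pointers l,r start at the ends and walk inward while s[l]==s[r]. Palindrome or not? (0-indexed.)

palindrome

l=0 r=13: 'p'=='p', l++,r--
l=1 r=12: 'q'=='q', l++,r--
l=2 r=11: 'r'=='r', l++,r--
l=3 r=10: 'o'=='o', l++,r--
l=4 r=9: 'm'=='m', l++,r--
l=5 r=8: 'p'=='p', l++,r--
l=6 r=7: 'o'=='o', l++,r--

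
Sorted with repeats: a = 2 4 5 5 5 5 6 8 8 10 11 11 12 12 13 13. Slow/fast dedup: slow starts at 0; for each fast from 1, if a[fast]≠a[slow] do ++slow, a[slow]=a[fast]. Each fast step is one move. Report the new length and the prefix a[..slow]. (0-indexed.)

length 9; prefix = [2, 4, 5, 6, 8, 10, 11, 12, 13]

(s=0,f=1) a[fast]=4≠a[slow]=2 write a[1]=4 → slow++,fast++
(s=1,f=2) a[fast]=5≠a[slow]=4 write a[2]=5 → slow++,fast++
(s=2,f=3) a[fast]=5=a[slow] dup → fast++
(s=2,f=4) a[fast]=5=a[slow] dup → fast++
(s=2,f=5) a[fast]=5=a[slow] dup → fast++
(s=2,f=6) a[fast]=6≠a[slow]=5 write a[3]=6 → slow++,fast++
(s=3,f=7) a[fast]=8≠a[slow]=6 write a[4]=8 → slow++,fast++
(s=4,f=8) a[fast]=8=a[slow] dup → fast++
(s=4,f=9) a[fast]=10≠a[slow]=8 write a[5]=10 → slow++,fast++
(s=5,f=10) a[fast]=11≠a[slow]=10 write a[6]=11 → slow++,fast++
(s=6,f=11) a[fast]=11=a[slow] dup → fast++
(s=6,f=12) a[fast]=12≠a[slow]=11 write a[7]=12 → slow++,fast++
(s=7,f=13) a[fast]=12=a[slow] dup → fast++
(s=7,f=14) a[fast]=13≠a[slow]=12 write a[8]=13 → slow++,fast++
(s=8,f=15) a[fast]=13=a[slow] dup → fast++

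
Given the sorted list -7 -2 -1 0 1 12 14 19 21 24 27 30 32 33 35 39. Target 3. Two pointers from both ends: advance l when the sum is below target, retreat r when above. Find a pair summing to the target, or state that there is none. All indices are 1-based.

no pair

l=1 r=16: -7+39=32 >3, r--
l=1 r=15: -7+35=28 >3, r--
l=1 r=14: -7+33=26 >3, r--
l=1 r=13: -7+32=25 >3, r--
l=1 r=12: -7+30=23 >3, r--
l=1 r=11: -7+27=20 >3, r--
l=1 r=10: -7+24=17 >3, r--
l=1 r=9: -7+21=14 >3, r--
l=1 r=8: -7+19=12 >3, r--
l=1 r=7: -7+14=7 >3, r--
l=1 r=6: -7+12=5 >3, r--
l=1 r=5: -7+1=-6 <3, l++
l=2 r=5: -2+1=-1 <3, l++
l=3 r=5: -1+1=0 <3, l++
l=4 r=5: 0+1=1 <3, l++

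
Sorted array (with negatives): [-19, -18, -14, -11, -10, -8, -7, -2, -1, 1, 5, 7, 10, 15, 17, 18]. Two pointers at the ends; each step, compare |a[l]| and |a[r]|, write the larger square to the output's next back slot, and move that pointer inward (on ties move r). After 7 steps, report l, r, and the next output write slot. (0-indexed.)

l=0 r=15: |-19|>|18| out[15]=361, l++
l=1 r=15: |-18|<=|18| out[14]=324, r--
l=1 r=14: |-18|>|17| out[13]=324, l++
l=2 r=14: |-14|<=|17| out[12]=289, r--
l=2 r=13: |-14|<=|15| out[11]=225, r--
l=2 r=12: |-14|>|10| out[10]=196, l++
l=3 r=12: |-11|>|10| out[9]=121, l++

l=4, r=12, next write slot=8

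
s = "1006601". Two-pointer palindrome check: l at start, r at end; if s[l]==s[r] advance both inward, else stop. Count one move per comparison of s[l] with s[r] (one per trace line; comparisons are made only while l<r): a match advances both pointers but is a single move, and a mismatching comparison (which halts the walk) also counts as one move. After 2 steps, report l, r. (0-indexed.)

[0,6] '1'=='1' → l++,r--
[1,5] '0'=='0' → l++,r--

l=2, r=4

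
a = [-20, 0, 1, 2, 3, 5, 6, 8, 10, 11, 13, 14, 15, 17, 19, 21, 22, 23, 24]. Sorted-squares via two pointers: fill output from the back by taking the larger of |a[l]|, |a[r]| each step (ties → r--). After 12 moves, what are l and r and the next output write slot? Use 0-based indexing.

l=1, r=7, next write slot=6

l=0 r=18: |-20|<=|24| out[18]=576, r--
l=0 r=17: |-20|<=|23| out[17]=529, r--
l=0 r=16: |-20|<=|22| out[16]=484, r--
l=0 r=15: |-20|<=|21| out[15]=441, r--
l=0 r=14: |-20|>|19| out[14]=400, l++
l=1 r=14: |0|<=|19| out[13]=361, r--
l=1 r=13: |0|<=|17| out[12]=289, r--
l=1 r=12: |0|<=|15| out[11]=225, r--
l=1 r=11: |0|<=|14| out[10]=196, r--
l=1 r=10: |0|<=|13| out[9]=169, r--
l=1 r=9: |0|<=|11| out[8]=121, r--
l=1 r=8: |0|<=|10| out[7]=100, r--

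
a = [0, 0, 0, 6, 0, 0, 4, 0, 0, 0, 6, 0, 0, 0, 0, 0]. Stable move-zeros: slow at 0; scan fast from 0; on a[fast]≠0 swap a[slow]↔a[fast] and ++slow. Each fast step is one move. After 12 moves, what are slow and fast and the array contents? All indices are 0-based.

(s=0,f=0) a[fast]=0 → fast++
(s=0,f=1) a[fast]=0 → fast++
(s=0,f=2) a[fast]=0 → fast++
(s=0,f=3) a[fast]=6≠0 swap→a[0]=6 → slow++,fast++
(s=1,f=4) a[fast]=0 → fast++
(s=1,f=5) a[fast]=0 → fast++
(s=1,f=6) a[fast]=4≠0 swap→a[1]=4 → slow++,fast++
(s=2,f=7) a[fast]=0 → fast++
(s=2,f=8) a[fast]=0 → fast++
(s=2,f=9) a[fast]=0 → fast++
(s=2,f=10) a[fast]=6≠0 swap→a[2]=6 → slow++,fast++
(s=3,f=11) a[fast]=0 → fast++

slow=3, fast=12, a=[6, 4, 6, 0, 0, 0, 0, 0, 0, 0, 0, 0, 0, 0, 0, 0]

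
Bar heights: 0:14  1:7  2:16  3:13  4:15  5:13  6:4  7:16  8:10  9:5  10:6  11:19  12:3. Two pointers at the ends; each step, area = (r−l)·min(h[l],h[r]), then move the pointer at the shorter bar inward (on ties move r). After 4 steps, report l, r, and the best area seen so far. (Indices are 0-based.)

l=0 r=12: min(14,3)*12=36 best=36 *, r--
l=0 r=11: min(14,19)*11=154 best=154 *, l++
l=1 r=11: min(7,19)*10=70 best=154, l++
l=2 r=11: min(16,19)*9=144 best=154, l++

l=3, r=11, best area=154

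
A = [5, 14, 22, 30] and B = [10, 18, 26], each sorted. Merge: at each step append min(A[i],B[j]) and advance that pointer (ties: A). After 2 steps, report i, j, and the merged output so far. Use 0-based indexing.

i=0 j=0: A[i]=5<=B[j]=10 take 5, i++
i=1 j=0: A[i]=14>B[j]=10 take 10, j++

i=1, j=1, merged so far=[5, 10]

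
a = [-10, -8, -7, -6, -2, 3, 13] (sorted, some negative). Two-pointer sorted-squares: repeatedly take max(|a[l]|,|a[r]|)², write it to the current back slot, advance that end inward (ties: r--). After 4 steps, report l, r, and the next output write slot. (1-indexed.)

l=1 r=7: |-10|<=|13| out[7]=169, r--
l=1 r=6: |-10|>|3| out[6]=100, l++
l=2 r=6: |-8|>|3| out[5]=64, l++
l=3 r=6: |-7|>|3| out[4]=49, l++

l=4, r=6, next write slot=3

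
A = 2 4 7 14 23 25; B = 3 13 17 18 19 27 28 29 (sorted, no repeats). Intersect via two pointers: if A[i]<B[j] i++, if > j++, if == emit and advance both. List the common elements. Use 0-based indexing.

[i=0,j=0] 2<3 → i++
[i=1,j=0] 4>3 → j++
[i=1,j=1] 4<13 → i++
[i=2,j=1] 7<13 → i++
[i=3,j=1] 14>13 → j++
[i=3,j=2] 14<17 → i++
[i=4,j=2] 23>17 → j++
[i=4,j=3] 23>18 → j++
[i=4,j=4] 23>19 → j++
[i=4,j=5] 23<27 → i++
[i=5,j=5] 25<27 → i++

intersection = []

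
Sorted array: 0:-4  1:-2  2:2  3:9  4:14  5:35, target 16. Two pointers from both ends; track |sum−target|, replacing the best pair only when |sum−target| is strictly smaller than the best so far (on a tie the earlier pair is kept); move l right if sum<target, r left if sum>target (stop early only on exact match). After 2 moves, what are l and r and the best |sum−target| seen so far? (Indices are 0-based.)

l=1, r=4, best |Δ|=6

l=0 r=5: -4+35=31 d=15 *, r--
l=0 r=4: -4+14=10 d=6 *, l++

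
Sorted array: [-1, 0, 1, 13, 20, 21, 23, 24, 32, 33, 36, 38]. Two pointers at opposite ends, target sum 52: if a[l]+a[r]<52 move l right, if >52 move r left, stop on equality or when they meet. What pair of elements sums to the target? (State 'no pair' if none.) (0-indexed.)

(20, 32)

l=0 r=11: -1+38=37 <52, l++
l=1 r=11: 0+38=38 <52, l++
l=2 r=11: 1+38=39 <52, l++
l=3 r=11: 13+38=51 <52, l++
l=4 r=11: 20+38=58 >52, r--
l=4 r=10: 20+36=56 >52, r--
l=4 r=9: 20+33=53 >52, r--
l=4 r=8: 20+32=52, found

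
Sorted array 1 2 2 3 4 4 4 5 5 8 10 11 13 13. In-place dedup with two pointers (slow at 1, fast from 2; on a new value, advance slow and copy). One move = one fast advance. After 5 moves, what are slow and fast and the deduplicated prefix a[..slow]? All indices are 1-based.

(s=1,f=2) a[fast]=2≠a[slow]=1 write a[2]=2 → slow++,fast++
(s=2,f=3) a[fast]=2=a[slow] dup → fast++
(s=2,f=4) a[fast]=3≠a[slow]=2 write a[3]=3 → slow++,fast++
(s=3,f=5) a[fast]=4≠a[slow]=3 write a[4]=4 → slow++,fast++
(s=4,f=6) a[fast]=4=a[slow] dup → fast++

slow=4, fast=7, prefix=[1, 2, 3, 4]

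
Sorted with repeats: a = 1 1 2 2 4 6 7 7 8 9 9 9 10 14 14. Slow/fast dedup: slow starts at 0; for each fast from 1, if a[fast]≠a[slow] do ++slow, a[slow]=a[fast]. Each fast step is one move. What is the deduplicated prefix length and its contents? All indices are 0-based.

length 9; prefix = [1, 2, 4, 6, 7, 8, 9, 10, 14]

slow=0 fast=1: a[fast]=1=a[slow] dup, fast++
slow=0 fast=2: a[fast]=2≠a[slow]=1 write a[1]=2, slow++,fast++
slow=1 fast=3: a[fast]=2=a[slow] dup, fast++
slow=1 fast=4: a[fast]=4≠a[slow]=2 write a[2]=4, slow++,fast++
slow=2 fast=5: a[fast]=6≠a[slow]=4 write a[3]=6, slow++,fast++
slow=3 fast=6: a[fast]=7≠a[slow]=6 write a[4]=7, slow++,fast++
slow=4 fast=7: a[fast]=7=a[slow] dup, fast++
slow=4 fast=8: a[fast]=8≠a[slow]=7 write a[5]=8, slow++,fast++
slow=5 fast=9: a[fast]=9≠a[slow]=8 write a[6]=9, slow++,fast++
slow=6 fast=10: a[fast]=9=a[slow] dup, fast++
slow=6 fast=11: a[fast]=9=a[slow] dup, fast++
slow=6 fast=12: a[fast]=10≠a[slow]=9 write a[7]=10, slow++,fast++
slow=7 fast=13: a[fast]=14≠a[slow]=10 write a[8]=14, slow++,fast++
slow=8 fast=14: a[fast]=14=a[slow] dup, fast++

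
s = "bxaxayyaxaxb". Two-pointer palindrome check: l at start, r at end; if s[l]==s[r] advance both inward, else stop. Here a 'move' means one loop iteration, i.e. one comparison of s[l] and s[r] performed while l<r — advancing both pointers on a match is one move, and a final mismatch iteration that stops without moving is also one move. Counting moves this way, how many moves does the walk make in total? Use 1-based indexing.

6 moves

l=1 r=12: 'b'=='b', l++,r--
l=2 r=11: 'x'=='x', l++,r--
l=3 r=10: 'a'=='a', l++,r--
l=4 r=9: 'x'=='x', l++,r--
l=5 r=8: 'a'=='a', l++,r--
l=6 r=7: 'y'=='y', l++,r--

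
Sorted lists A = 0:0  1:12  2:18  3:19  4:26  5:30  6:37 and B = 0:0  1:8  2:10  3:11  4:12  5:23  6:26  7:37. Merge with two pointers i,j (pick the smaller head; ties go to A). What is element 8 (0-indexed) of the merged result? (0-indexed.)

merged[8] = 19

[i=0,j=0] A[i]=0<=B[j]=0 take 0 → i++
[i=1,j=0] A[i]=12>B[j]=0 take 0 → j++
[i=1,j=1] A[i]=12>B[j]=8 take 8 → j++
[i=1,j=2] A[i]=12>B[j]=10 take 10 → j++
[i=1,j=3] A[i]=12>B[j]=11 take 11 → j++
[i=1,j=4] A[i]=12<=B[j]=12 take 12 → i++
[i=2,j=4] A[i]=18>B[j]=12 take 12 → j++
[i=2,j=5] A[i]=18<=B[j]=23 take 18 → i++
[i=3,j=5] A[i]=19<=B[j]=23 take 19 → i++
[i=4,j=5] A[i]=26>B[j]=23 take 23 → j++
[i=4,j=6] A[i]=26<=B[j]=26 take 26 → i++
[i=5,j=6] A[i]=30>B[j]=26 take 26 → j++
[i=5,j=7] A[i]=30<=B[j]=37 take 30 → i++
[i=6,j=7] A[i]=37<=B[j]=37 take 37 → i++
[i=7,j=7] A done, take B[j]=37 → j++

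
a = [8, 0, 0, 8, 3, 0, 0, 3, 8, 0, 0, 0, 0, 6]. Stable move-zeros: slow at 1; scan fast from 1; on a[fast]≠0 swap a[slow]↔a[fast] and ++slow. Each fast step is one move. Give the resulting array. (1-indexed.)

[8, 8, 3, 3, 8, 6, 0, 0, 0, 0, 0, 0, 0, 0]

(s=1,f=1) a[fast]=8≠0 swap→a[1]=8 → slow++,fast++
(s=2,f=2) a[fast]=0 → fast++
(s=2,f=3) a[fast]=0 → fast++
(s=2,f=4) a[fast]=8≠0 swap→a[2]=8 → slow++,fast++
(s=3,f=5) a[fast]=3≠0 swap→a[3]=3 → slow++,fast++
(s=4,f=6) a[fast]=0 → fast++
(s=4,f=7) a[fast]=0 → fast++
(s=4,f=8) a[fast]=3≠0 swap→a[4]=3 → slow++,fast++
(s=5,f=9) a[fast]=8≠0 swap→a[5]=8 → slow++,fast++
(s=6,f=10) a[fast]=0 → fast++
(s=6,f=11) a[fast]=0 → fast++
(s=6,f=12) a[fast]=0 → fast++
(s=6,f=13) a[fast]=0 → fast++
(s=6,f=14) a[fast]=6≠0 swap→a[6]=6 → slow++,fast++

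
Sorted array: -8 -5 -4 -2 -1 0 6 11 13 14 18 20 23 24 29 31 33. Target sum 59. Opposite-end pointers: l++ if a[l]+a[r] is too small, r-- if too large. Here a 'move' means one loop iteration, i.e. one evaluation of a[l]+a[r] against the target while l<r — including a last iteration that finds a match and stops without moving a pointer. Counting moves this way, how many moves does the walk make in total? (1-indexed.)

[1,17] -8+33=25 <59 → l++
[2,17] -5+33=28 <59 → l++
[3,17] -4+33=29 <59 → l++
[4,17] -2+33=31 <59 → l++
[5,17] -1+33=32 <59 → l++
[6,17] 0+33=33 <59 → l++
[7,17] 6+33=39 <59 → l++
[8,17] 11+33=44 <59 → l++
[9,17] 13+33=46 <59 → l++
[10,17] 14+33=47 <59 → l++
[11,17] 18+33=51 <59 → l++
[12,17] 20+33=53 <59 → l++
[13,17] 23+33=56 <59 → l++
[14,17] 24+33=57 <59 → l++
[15,17] 29+33=62 >59 → r--
[15,16] 29+31=60 >59 → r--

16 moves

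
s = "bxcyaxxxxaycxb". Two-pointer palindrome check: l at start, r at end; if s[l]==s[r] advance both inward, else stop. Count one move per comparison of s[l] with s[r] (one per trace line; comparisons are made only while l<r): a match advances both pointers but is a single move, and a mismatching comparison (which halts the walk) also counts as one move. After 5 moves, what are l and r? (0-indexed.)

l=5, r=8

l=0 r=13: 'b'=='b', l++,r--
l=1 r=12: 'x'=='x', l++,r--
l=2 r=11: 'c'=='c', l++,r--
l=3 r=10: 'y'=='y', l++,r--
l=4 r=9: 'a'=='a', l++,r--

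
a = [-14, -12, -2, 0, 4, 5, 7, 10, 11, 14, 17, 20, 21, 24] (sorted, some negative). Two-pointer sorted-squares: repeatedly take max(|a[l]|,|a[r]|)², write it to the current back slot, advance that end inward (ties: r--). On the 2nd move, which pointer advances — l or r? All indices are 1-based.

[1,14] |-14|<=|24| out[14]=576 → r--
[1,13] |-14|<=|21| out[13]=441 → r--

r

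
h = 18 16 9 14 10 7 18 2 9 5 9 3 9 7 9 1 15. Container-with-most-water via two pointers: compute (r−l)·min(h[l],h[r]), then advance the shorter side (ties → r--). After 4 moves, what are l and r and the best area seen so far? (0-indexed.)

[0,16] min(18,15)*16=240 best=240 * → r--
[0,15] min(18,1)*15=15 best=240 → r--
[0,14] min(18,9)*14=126 best=240 → r--
[0,13] min(18,7)*13=91 best=240 → r--

l=0, r=12, best area=240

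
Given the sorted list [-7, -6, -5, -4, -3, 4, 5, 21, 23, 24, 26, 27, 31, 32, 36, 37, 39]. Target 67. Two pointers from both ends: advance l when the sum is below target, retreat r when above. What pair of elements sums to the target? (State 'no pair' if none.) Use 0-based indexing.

[0,16] -7+39=32 <67 → l++
[1,16] -6+39=33 <67 → l++
[2,16] -5+39=34 <67 → l++
[3,16] -4+39=35 <67 → l++
[4,16] -3+39=36 <67 → l++
[5,16] 4+39=43 <67 → l++
[6,16] 5+39=44 <67 → l++
[7,16] 21+39=60 <67 → l++
[8,16] 23+39=62 <67 → l++
[9,16] 24+39=63 <67 → l++
[10,16] 26+39=65 <67 → l++
[11,16] 27+39=66 <67 → l++
[12,16] 31+39=70 >67 → r--
[12,15] 31+37=68 >67 → r--
[12,14] 31+36=67 → found

(31, 36)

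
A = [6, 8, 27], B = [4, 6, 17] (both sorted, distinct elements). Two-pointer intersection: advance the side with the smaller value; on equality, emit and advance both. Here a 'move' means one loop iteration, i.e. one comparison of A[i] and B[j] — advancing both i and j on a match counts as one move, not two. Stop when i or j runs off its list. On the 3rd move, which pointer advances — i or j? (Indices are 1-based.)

i=1 j=1: 6>4, j++
i=1 j=2: 6==6 emit, i++,j++
i=2 j=3: 8<17, i++

i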